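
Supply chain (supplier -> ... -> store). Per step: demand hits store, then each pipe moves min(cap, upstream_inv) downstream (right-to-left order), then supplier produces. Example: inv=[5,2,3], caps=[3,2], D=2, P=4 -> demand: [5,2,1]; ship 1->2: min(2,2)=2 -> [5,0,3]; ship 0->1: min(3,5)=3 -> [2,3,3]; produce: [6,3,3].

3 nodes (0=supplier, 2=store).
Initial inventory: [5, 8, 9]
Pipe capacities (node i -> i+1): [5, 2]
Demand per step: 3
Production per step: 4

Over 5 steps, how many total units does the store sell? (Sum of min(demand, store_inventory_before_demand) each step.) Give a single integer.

Step 1: sold=3 (running total=3) -> [4 11 8]
Step 2: sold=3 (running total=6) -> [4 13 7]
Step 3: sold=3 (running total=9) -> [4 15 6]
Step 4: sold=3 (running total=12) -> [4 17 5]
Step 5: sold=3 (running total=15) -> [4 19 4]

Answer: 15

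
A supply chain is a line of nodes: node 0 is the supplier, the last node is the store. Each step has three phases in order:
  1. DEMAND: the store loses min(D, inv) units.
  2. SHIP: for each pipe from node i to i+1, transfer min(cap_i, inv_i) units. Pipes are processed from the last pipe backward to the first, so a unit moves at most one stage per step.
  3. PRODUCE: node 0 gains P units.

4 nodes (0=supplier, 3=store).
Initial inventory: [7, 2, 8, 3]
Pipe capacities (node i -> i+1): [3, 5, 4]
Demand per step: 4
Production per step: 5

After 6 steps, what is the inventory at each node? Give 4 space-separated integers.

Step 1: demand=4,sold=3 ship[2->3]=4 ship[1->2]=2 ship[0->1]=3 prod=5 -> inv=[9 3 6 4]
Step 2: demand=4,sold=4 ship[2->3]=4 ship[1->2]=3 ship[0->1]=3 prod=5 -> inv=[11 3 5 4]
Step 3: demand=4,sold=4 ship[2->3]=4 ship[1->2]=3 ship[0->1]=3 prod=5 -> inv=[13 3 4 4]
Step 4: demand=4,sold=4 ship[2->3]=4 ship[1->2]=3 ship[0->1]=3 prod=5 -> inv=[15 3 3 4]
Step 5: demand=4,sold=4 ship[2->3]=3 ship[1->2]=3 ship[0->1]=3 prod=5 -> inv=[17 3 3 3]
Step 6: demand=4,sold=3 ship[2->3]=3 ship[1->2]=3 ship[0->1]=3 prod=5 -> inv=[19 3 3 3]

19 3 3 3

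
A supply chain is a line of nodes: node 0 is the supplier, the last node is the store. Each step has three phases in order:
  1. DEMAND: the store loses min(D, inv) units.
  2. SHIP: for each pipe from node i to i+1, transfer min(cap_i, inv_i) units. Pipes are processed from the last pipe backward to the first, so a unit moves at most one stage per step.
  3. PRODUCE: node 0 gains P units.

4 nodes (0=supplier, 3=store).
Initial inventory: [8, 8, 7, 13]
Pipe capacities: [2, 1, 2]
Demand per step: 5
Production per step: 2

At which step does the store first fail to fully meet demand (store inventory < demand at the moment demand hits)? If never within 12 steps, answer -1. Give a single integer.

Step 1: demand=5,sold=5 ship[2->3]=2 ship[1->2]=1 ship[0->1]=2 prod=2 -> [8 9 6 10]
Step 2: demand=5,sold=5 ship[2->3]=2 ship[1->2]=1 ship[0->1]=2 prod=2 -> [8 10 5 7]
Step 3: demand=5,sold=5 ship[2->3]=2 ship[1->2]=1 ship[0->1]=2 prod=2 -> [8 11 4 4]
Step 4: demand=5,sold=4 ship[2->3]=2 ship[1->2]=1 ship[0->1]=2 prod=2 -> [8 12 3 2]
Step 5: demand=5,sold=2 ship[2->3]=2 ship[1->2]=1 ship[0->1]=2 prod=2 -> [8 13 2 2]
Step 6: demand=5,sold=2 ship[2->3]=2 ship[1->2]=1 ship[0->1]=2 prod=2 -> [8 14 1 2]
Step 7: demand=5,sold=2 ship[2->3]=1 ship[1->2]=1 ship[0->1]=2 prod=2 -> [8 15 1 1]
Step 8: demand=5,sold=1 ship[2->3]=1 ship[1->2]=1 ship[0->1]=2 prod=2 -> [8 16 1 1]
Step 9: demand=5,sold=1 ship[2->3]=1 ship[1->2]=1 ship[0->1]=2 prod=2 -> [8 17 1 1]
Step 10: demand=5,sold=1 ship[2->3]=1 ship[1->2]=1 ship[0->1]=2 prod=2 -> [8 18 1 1]
Step 11: demand=5,sold=1 ship[2->3]=1 ship[1->2]=1 ship[0->1]=2 prod=2 -> [8 19 1 1]
Step 12: demand=5,sold=1 ship[2->3]=1 ship[1->2]=1 ship[0->1]=2 prod=2 -> [8 20 1 1]
First stockout at step 4

4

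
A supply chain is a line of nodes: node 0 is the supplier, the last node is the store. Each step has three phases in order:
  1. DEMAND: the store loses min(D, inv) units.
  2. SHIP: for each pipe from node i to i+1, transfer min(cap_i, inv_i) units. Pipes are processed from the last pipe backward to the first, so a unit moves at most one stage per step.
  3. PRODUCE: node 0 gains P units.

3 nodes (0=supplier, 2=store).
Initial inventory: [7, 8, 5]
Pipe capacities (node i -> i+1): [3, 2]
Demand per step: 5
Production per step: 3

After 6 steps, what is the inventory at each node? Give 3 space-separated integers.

Step 1: demand=5,sold=5 ship[1->2]=2 ship[0->1]=3 prod=3 -> inv=[7 9 2]
Step 2: demand=5,sold=2 ship[1->2]=2 ship[0->1]=3 prod=3 -> inv=[7 10 2]
Step 3: demand=5,sold=2 ship[1->2]=2 ship[0->1]=3 prod=3 -> inv=[7 11 2]
Step 4: demand=5,sold=2 ship[1->2]=2 ship[0->1]=3 prod=3 -> inv=[7 12 2]
Step 5: demand=5,sold=2 ship[1->2]=2 ship[0->1]=3 prod=3 -> inv=[7 13 2]
Step 6: demand=5,sold=2 ship[1->2]=2 ship[0->1]=3 prod=3 -> inv=[7 14 2]

7 14 2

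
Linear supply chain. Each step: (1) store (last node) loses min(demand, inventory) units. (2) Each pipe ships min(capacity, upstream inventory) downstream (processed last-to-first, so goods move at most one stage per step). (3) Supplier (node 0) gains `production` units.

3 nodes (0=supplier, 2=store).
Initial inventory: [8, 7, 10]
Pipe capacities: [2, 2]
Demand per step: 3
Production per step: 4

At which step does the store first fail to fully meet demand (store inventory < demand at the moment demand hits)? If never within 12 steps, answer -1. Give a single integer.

Step 1: demand=3,sold=3 ship[1->2]=2 ship[0->1]=2 prod=4 -> [10 7 9]
Step 2: demand=3,sold=3 ship[1->2]=2 ship[0->1]=2 prod=4 -> [12 7 8]
Step 3: demand=3,sold=3 ship[1->2]=2 ship[0->1]=2 prod=4 -> [14 7 7]
Step 4: demand=3,sold=3 ship[1->2]=2 ship[0->1]=2 prod=4 -> [16 7 6]
Step 5: demand=3,sold=3 ship[1->2]=2 ship[0->1]=2 prod=4 -> [18 7 5]
Step 6: demand=3,sold=3 ship[1->2]=2 ship[0->1]=2 prod=4 -> [20 7 4]
Step 7: demand=3,sold=3 ship[1->2]=2 ship[0->1]=2 prod=4 -> [22 7 3]
Step 8: demand=3,sold=3 ship[1->2]=2 ship[0->1]=2 prod=4 -> [24 7 2]
Step 9: demand=3,sold=2 ship[1->2]=2 ship[0->1]=2 prod=4 -> [26 7 2]
Step 10: demand=3,sold=2 ship[1->2]=2 ship[0->1]=2 prod=4 -> [28 7 2]
Step 11: demand=3,sold=2 ship[1->2]=2 ship[0->1]=2 prod=4 -> [30 7 2]
Step 12: demand=3,sold=2 ship[1->2]=2 ship[0->1]=2 prod=4 -> [32 7 2]
First stockout at step 9

9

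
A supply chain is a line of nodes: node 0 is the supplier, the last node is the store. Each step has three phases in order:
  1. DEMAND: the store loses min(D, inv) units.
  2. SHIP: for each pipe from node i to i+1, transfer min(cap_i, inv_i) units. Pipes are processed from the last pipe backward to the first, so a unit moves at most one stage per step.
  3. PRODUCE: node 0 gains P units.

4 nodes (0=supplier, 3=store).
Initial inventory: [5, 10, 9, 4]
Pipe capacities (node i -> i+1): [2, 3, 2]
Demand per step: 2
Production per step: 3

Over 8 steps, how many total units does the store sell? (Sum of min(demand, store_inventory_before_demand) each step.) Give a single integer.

Answer: 16

Derivation:
Step 1: sold=2 (running total=2) -> [6 9 10 4]
Step 2: sold=2 (running total=4) -> [7 8 11 4]
Step 3: sold=2 (running total=6) -> [8 7 12 4]
Step 4: sold=2 (running total=8) -> [9 6 13 4]
Step 5: sold=2 (running total=10) -> [10 5 14 4]
Step 6: sold=2 (running total=12) -> [11 4 15 4]
Step 7: sold=2 (running total=14) -> [12 3 16 4]
Step 8: sold=2 (running total=16) -> [13 2 17 4]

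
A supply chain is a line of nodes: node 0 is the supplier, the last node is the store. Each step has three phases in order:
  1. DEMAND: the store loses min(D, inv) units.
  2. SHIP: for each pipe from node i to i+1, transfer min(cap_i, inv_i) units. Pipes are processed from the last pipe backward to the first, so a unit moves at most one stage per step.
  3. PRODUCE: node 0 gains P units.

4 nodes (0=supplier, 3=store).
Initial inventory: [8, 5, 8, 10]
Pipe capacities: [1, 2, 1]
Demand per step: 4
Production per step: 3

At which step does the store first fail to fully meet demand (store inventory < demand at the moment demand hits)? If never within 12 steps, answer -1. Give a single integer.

Step 1: demand=4,sold=4 ship[2->3]=1 ship[1->2]=2 ship[0->1]=1 prod=3 -> [10 4 9 7]
Step 2: demand=4,sold=4 ship[2->3]=1 ship[1->2]=2 ship[0->1]=1 prod=3 -> [12 3 10 4]
Step 3: demand=4,sold=4 ship[2->3]=1 ship[1->2]=2 ship[0->1]=1 prod=3 -> [14 2 11 1]
Step 4: demand=4,sold=1 ship[2->3]=1 ship[1->2]=2 ship[0->1]=1 prod=3 -> [16 1 12 1]
Step 5: demand=4,sold=1 ship[2->3]=1 ship[1->2]=1 ship[0->1]=1 prod=3 -> [18 1 12 1]
Step 6: demand=4,sold=1 ship[2->3]=1 ship[1->2]=1 ship[0->1]=1 prod=3 -> [20 1 12 1]
Step 7: demand=4,sold=1 ship[2->3]=1 ship[1->2]=1 ship[0->1]=1 prod=3 -> [22 1 12 1]
Step 8: demand=4,sold=1 ship[2->3]=1 ship[1->2]=1 ship[0->1]=1 prod=3 -> [24 1 12 1]
Step 9: demand=4,sold=1 ship[2->3]=1 ship[1->2]=1 ship[0->1]=1 prod=3 -> [26 1 12 1]
Step 10: demand=4,sold=1 ship[2->3]=1 ship[1->2]=1 ship[0->1]=1 prod=3 -> [28 1 12 1]
Step 11: demand=4,sold=1 ship[2->3]=1 ship[1->2]=1 ship[0->1]=1 prod=3 -> [30 1 12 1]
Step 12: demand=4,sold=1 ship[2->3]=1 ship[1->2]=1 ship[0->1]=1 prod=3 -> [32 1 12 1]
First stockout at step 4

4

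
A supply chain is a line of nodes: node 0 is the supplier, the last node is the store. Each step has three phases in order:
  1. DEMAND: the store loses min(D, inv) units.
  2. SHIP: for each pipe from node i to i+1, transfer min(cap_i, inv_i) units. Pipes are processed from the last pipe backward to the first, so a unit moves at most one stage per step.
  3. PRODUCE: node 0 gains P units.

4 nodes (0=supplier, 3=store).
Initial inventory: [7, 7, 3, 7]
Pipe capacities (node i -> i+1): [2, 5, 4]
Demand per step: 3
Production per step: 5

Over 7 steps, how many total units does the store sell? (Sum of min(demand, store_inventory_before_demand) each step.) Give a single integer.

Answer: 21

Derivation:
Step 1: sold=3 (running total=3) -> [10 4 5 7]
Step 2: sold=3 (running total=6) -> [13 2 5 8]
Step 3: sold=3 (running total=9) -> [16 2 3 9]
Step 4: sold=3 (running total=12) -> [19 2 2 9]
Step 5: sold=3 (running total=15) -> [22 2 2 8]
Step 6: sold=3 (running total=18) -> [25 2 2 7]
Step 7: sold=3 (running total=21) -> [28 2 2 6]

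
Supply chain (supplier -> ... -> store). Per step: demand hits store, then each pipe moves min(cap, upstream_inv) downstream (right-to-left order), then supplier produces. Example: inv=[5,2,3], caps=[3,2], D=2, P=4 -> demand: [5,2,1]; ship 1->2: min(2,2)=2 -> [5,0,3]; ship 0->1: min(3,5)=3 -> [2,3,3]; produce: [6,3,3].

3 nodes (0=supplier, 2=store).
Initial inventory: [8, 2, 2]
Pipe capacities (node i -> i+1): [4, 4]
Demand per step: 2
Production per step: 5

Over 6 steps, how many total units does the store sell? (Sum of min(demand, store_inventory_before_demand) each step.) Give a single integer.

Step 1: sold=2 (running total=2) -> [9 4 2]
Step 2: sold=2 (running total=4) -> [10 4 4]
Step 3: sold=2 (running total=6) -> [11 4 6]
Step 4: sold=2 (running total=8) -> [12 4 8]
Step 5: sold=2 (running total=10) -> [13 4 10]
Step 6: sold=2 (running total=12) -> [14 4 12]

Answer: 12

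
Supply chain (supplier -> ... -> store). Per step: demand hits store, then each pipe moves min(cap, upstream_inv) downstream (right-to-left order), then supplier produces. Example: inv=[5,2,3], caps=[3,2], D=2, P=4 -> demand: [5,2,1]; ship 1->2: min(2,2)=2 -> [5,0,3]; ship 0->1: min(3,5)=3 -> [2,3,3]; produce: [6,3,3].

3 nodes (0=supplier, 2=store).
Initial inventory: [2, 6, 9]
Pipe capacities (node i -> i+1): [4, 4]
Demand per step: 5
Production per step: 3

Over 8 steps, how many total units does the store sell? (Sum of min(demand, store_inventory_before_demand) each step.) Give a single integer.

Answer: 32

Derivation:
Step 1: sold=5 (running total=5) -> [3 4 8]
Step 2: sold=5 (running total=10) -> [3 3 7]
Step 3: sold=5 (running total=15) -> [3 3 5]
Step 4: sold=5 (running total=20) -> [3 3 3]
Step 5: sold=3 (running total=23) -> [3 3 3]
Step 6: sold=3 (running total=26) -> [3 3 3]
Step 7: sold=3 (running total=29) -> [3 3 3]
Step 8: sold=3 (running total=32) -> [3 3 3]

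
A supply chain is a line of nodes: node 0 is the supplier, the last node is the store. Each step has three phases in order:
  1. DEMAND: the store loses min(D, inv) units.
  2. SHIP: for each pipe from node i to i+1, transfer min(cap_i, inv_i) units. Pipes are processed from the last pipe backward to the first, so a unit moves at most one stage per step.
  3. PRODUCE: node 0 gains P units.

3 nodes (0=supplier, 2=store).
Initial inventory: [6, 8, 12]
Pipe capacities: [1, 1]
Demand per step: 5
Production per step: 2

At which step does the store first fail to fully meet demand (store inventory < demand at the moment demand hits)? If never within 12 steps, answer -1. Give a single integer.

Step 1: demand=5,sold=5 ship[1->2]=1 ship[0->1]=1 prod=2 -> [7 8 8]
Step 2: demand=5,sold=5 ship[1->2]=1 ship[0->1]=1 prod=2 -> [8 8 4]
Step 3: demand=5,sold=4 ship[1->2]=1 ship[0->1]=1 prod=2 -> [9 8 1]
Step 4: demand=5,sold=1 ship[1->2]=1 ship[0->1]=1 prod=2 -> [10 8 1]
Step 5: demand=5,sold=1 ship[1->2]=1 ship[0->1]=1 prod=2 -> [11 8 1]
Step 6: demand=5,sold=1 ship[1->2]=1 ship[0->1]=1 prod=2 -> [12 8 1]
Step 7: demand=5,sold=1 ship[1->2]=1 ship[0->1]=1 prod=2 -> [13 8 1]
Step 8: demand=5,sold=1 ship[1->2]=1 ship[0->1]=1 prod=2 -> [14 8 1]
Step 9: demand=5,sold=1 ship[1->2]=1 ship[0->1]=1 prod=2 -> [15 8 1]
Step 10: demand=5,sold=1 ship[1->2]=1 ship[0->1]=1 prod=2 -> [16 8 1]
Step 11: demand=5,sold=1 ship[1->2]=1 ship[0->1]=1 prod=2 -> [17 8 1]
Step 12: demand=5,sold=1 ship[1->2]=1 ship[0->1]=1 prod=2 -> [18 8 1]
First stockout at step 3

3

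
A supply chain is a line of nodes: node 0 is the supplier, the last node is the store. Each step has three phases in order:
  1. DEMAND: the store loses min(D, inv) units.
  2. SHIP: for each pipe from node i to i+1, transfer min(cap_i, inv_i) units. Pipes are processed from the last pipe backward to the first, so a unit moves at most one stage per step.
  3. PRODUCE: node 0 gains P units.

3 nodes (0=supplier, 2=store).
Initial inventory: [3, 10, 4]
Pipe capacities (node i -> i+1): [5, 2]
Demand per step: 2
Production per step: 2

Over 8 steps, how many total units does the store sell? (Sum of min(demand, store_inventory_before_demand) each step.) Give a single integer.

Step 1: sold=2 (running total=2) -> [2 11 4]
Step 2: sold=2 (running total=4) -> [2 11 4]
Step 3: sold=2 (running total=6) -> [2 11 4]
Step 4: sold=2 (running total=8) -> [2 11 4]
Step 5: sold=2 (running total=10) -> [2 11 4]
Step 6: sold=2 (running total=12) -> [2 11 4]
Step 7: sold=2 (running total=14) -> [2 11 4]
Step 8: sold=2 (running total=16) -> [2 11 4]

Answer: 16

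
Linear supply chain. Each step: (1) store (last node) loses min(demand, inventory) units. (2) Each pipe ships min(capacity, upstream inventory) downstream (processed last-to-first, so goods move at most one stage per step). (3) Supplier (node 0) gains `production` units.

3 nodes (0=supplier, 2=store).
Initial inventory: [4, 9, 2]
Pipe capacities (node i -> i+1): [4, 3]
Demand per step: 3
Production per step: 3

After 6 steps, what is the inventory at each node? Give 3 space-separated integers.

Step 1: demand=3,sold=2 ship[1->2]=3 ship[0->1]=4 prod=3 -> inv=[3 10 3]
Step 2: demand=3,sold=3 ship[1->2]=3 ship[0->1]=3 prod=3 -> inv=[3 10 3]
Step 3: demand=3,sold=3 ship[1->2]=3 ship[0->1]=3 prod=3 -> inv=[3 10 3]
Step 4: demand=3,sold=3 ship[1->2]=3 ship[0->1]=3 prod=3 -> inv=[3 10 3]
Step 5: demand=3,sold=3 ship[1->2]=3 ship[0->1]=3 prod=3 -> inv=[3 10 3]
Step 6: demand=3,sold=3 ship[1->2]=3 ship[0->1]=3 prod=3 -> inv=[3 10 3]

3 10 3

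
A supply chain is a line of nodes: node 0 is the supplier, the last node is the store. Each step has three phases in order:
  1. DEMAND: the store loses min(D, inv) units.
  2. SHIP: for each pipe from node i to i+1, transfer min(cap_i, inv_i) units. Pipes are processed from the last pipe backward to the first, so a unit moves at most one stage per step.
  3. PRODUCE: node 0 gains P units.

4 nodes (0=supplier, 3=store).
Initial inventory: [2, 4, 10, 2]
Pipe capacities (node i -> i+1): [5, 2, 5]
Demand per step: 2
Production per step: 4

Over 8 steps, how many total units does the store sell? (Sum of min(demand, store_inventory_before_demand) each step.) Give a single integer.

Step 1: sold=2 (running total=2) -> [4 4 7 5]
Step 2: sold=2 (running total=4) -> [4 6 4 8]
Step 3: sold=2 (running total=6) -> [4 8 2 10]
Step 4: sold=2 (running total=8) -> [4 10 2 10]
Step 5: sold=2 (running total=10) -> [4 12 2 10]
Step 6: sold=2 (running total=12) -> [4 14 2 10]
Step 7: sold=2 (running total=14) -> [4 16 2 10]
Step 8: sold=2 (running total=16) -> [4 18 2 10]

Answer: 16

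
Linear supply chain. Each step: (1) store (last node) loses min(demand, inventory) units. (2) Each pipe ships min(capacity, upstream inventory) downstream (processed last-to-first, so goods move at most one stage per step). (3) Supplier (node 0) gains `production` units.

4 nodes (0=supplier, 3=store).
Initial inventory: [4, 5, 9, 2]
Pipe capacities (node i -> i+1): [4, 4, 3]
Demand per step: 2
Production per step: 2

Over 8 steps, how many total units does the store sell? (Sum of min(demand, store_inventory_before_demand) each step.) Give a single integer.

Answer: 16

Derivation:
Step 1: sold=2 (running total=2) -> [2 5 10 3]
Step 2: sold=2 (running total=4) -> [2 3 11 4]
Step 3: sold=2 (running total=6) -> [2 2 11 5]
Step 4: sold=2 (running total=8) -> [2 2 10 6]
Step 5: sold=2 (running total=10) -> [2 2 9 7]
Step 6: sold=2 (running total=12) -> [2 2 8 8]
Step 7: sold=2 (running total=14) -> [2 2 7 9]
Step 8: sold=2 (running total=16) -> [2 2 6 10]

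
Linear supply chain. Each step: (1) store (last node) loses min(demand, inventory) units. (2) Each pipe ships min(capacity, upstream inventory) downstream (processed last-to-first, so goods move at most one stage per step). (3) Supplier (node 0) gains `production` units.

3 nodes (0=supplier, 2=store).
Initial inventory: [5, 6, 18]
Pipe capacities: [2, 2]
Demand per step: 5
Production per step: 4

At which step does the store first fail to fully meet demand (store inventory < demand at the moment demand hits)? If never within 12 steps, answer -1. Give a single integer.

Step 1: demand=5,sold=5 ship[1->2]=2 ship[0->1]=2 prod=4 -> [7 6 15]
Step 2: demand=5,sold=5 ship[1->2]=2 ship[0->1]=2 prod=4 -> [9 6 12]
Step 3: demand=5,sold=5 ship[1->2]=2 ship[0->1]=2 prod=4 -> [11 6 9]
Step 4: demand=5,sold=5 ship[1->2]=2 ship[0->1]=2 prod=4 -> [13 6 6]
Step 5: demand=5,sold=5 ship[1->2]=2 ship[0->1]=2 prod=4 -> [15 6 3]
Step 6: demand=5,sold=3 ship[1->2]=2 ship[0->1]=2 prod=4 -> [17 6 2]
Step 7: demand=5,sold=2 ship[1->2]=2 ship[0->1]=2 prod=4 -> [19 6 2]
Step 8: demand=5,sold=2 ship[1->2]=2 ship[0->1]=2 prod=4 -> [21 6 2]
Step 9: demand=5,sold=2 ship[1->2]=2 ship[0->1]=2 prod=4 -> [23 6 2]
Step 10: demand=5,sold=2 ship[1->2]=2 ship[0->1]=2 prod=4 -> [25 6 2]
Step 11: demand=5,sold=2 ship[1->2]=2 ship[0->1]=2 prod=4 -> [27 6 2]
Step 12: demand=5,sold=2 ship[1->2]=2 ship[0->1]=2 prod=4 -> [29 6 2]
First stockout at step 6

6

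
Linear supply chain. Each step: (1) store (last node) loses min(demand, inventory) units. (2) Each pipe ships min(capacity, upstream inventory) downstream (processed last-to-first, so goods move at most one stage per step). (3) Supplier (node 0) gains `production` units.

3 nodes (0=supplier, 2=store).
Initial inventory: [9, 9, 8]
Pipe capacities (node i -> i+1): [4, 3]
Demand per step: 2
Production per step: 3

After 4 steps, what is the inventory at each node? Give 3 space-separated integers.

Step 1: demand=2,sold=2 ship[1->2]=3 ship[0->1]=4 prod=3 -> inv=[8 10 9]
Step 2: demand=2,sold=2 ship[1->2]=3 ship[0->1]=4 prod=3 -> inv=[7 11 10]
Step 3: demand=2,sold=2 ship[1->2]=3 ship[0->1]=4 prod=3 -> inv=[6 12 11]
Step 4: demand=2,sold=2 ship[1->2]=3 ship[0->1]=4 prod=3 -> inv=[5 13 12]

5 13 12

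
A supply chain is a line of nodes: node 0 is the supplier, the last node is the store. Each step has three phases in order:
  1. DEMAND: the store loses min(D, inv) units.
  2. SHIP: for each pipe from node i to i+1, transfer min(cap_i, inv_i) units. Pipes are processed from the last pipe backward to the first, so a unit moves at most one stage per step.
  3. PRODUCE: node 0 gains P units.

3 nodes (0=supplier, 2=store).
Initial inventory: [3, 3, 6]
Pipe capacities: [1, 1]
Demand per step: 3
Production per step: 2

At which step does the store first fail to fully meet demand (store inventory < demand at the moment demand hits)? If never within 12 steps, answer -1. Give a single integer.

Step 1: demand=3,sold=3 ship[1->2]=1 ship[0->1]=1 prod=2 -> [4 3 4]
Step 2: demand=3,sold=3 ship[1->2]=1 ship[0->1]=1 prod=2 -> [5 3 2]
Step 3: demand=3,sold=2 ship[1->2]=1 ship[0->1]=1 prod=2 -> [6 3 1]
Step 4: demand=3,sold=1 ship[1->2]=1 ship[0->1]=1 prod=2 -> [7 3 1]
Step 5: demand=3,sold=1 ship[1->2]=1 ship[0->1]=1 prod=2 -> [8 3 1]
Step 6: demand=3,sold=1 ship[1->2]=1 ship[0->1]=1 prod=2 -> [9 3 1]
Step 7: demand=3,sold=1 ship[1->2]=1 ship[0->1]=1 prod=2 -> [10 3 1]
Step 8: demand=3,sold=1 ship[1->2]=1 ship[0->1]=1 prod=2 -> [11 3 1]
Step 9: demand=3,sold=1 ship[1->2]=1 ship[0->1]=1 prod=2 -> [12 3 1]
Step 10: demand=3,sold=1 ship[1->2]=1 ship[0->1]=1 prod=2 -> [13 3 1]
Step 11: demand=3,sold=1 ship[1->2]=1 ship[0->1]=1 prod=2 -> [14 3 1]
Step 12: demand=3,sold=1 ship[1->2]=1 ship[0->1]=1 prod=2 -> [15 3 1]
First stockout at step 3

3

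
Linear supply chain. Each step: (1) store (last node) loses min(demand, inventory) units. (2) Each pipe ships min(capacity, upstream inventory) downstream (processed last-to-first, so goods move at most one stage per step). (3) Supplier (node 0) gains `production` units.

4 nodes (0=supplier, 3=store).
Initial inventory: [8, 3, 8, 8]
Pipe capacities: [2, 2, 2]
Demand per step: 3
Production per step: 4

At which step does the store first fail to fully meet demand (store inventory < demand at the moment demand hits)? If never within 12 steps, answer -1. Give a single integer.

Step 1: demand=3,sold=3 ship[2->3]=2 ship[1->2]=2 ship[0->1]=2 prod=4 -> [10 3 8 7]
Step 2: demand=3,sold=3 ship[2->3]=2 ship[1->2]=2 ship[0->1]=2 prod=4 -> [12 3 8 6]
Step 3: demand=3,sold=3 ship[2->3]=2 ship[1->2]=2 ship[0->1]=2 prod=4 -> [14 3 8 5]
Step 4: demand=3,sold=3 ship[2->3]=2 ship[1->2]=2 ship[0->1]=2 prod=4 -> [16 3 8 4]
Step 5: demand=3,sold=3 ship[2->3]=2 ship[1->2]=2 ship[0->1]=2 prod=4 -> [18 3 8 3]
Step 6: demand=3,sold=3 ship[2->3]=2 ship[1->2]=2 ship[0->1]=2 prod=4 -> [20 3 8 2]
Step 7: demand=3,sold=2 ship[2->3]=2 ship[1->2]=2 ship[0->1]=2 prod=4 -> [22 3 8 2]
Step 8: demand=3,sold=2 ship[2->3]=2 ship[1->2]=2 ship[0->1]=2 prod=4 -> [24 3 8 2]
Step 9: demand=3,sold=2 ship[2->3]=2 ship[1->2]=2 ship[0->1]=2 prod=4 -> [26 3 8 2]
Step 10: demand=3,sold=2 ship[2->3]=2 ship[1->2]=2 ship[0->1]=2 prod=4 -> [28 3 8 2]
Step 11: demand=3,sold=2 ship[2->3]=2 ship[1->2]=2 ship[0->1]=2 prod=4 -> [30 3 8 2]
Step 12: demand=3,sold=2 ship[2->3]=2 ship[1->2]=2 ship[0->1]=2 prod=4 -> [32 3 8 2]
First stockout at step 7

7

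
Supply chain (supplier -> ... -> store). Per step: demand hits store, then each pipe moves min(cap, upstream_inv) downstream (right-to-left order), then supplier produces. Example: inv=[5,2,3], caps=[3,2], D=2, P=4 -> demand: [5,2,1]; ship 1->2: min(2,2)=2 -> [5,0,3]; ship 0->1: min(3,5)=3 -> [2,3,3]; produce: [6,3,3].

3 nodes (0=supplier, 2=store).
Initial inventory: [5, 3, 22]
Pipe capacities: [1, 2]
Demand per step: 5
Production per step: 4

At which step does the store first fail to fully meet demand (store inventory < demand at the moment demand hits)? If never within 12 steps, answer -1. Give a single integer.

Step 1: demand=5,sold=5 ship[1->2]=2 ship[0->1]=1 prod=4 -> [8 2 19]
Step 2: demand=5,sold=5 ship[1->2]=2 ship[0->1]=1 prod=4 -> [11 1 16]
Step 3: demand=5,sold=5 ship[1->2]=1 ship[0->1]=1 prod=4 -> [14 1 12]
Step 4: demand=5,sold=5 ship[1->2]=1 ship[0->1]=1 prod=4 -> [17 1 8]
Step 5: demand=5,sold=5 ship[1->2]=1 ship[0->1]=1 prod=4 -> [20 1 4]
Step 6: demand=5,sold=4 ship[1->2]=1 ship[0->1]=1 prod=4 -> [23 1 1]
Step 7: demand=5,sold=1 ship[1->2]=1 ship[0->1]=1 prod=4 -> [26 1 1]
Step 8: demand=5,sold=1 ship[1->2]=1 ship[0->1]=1 prod=4 -> [29 1 1]
Step 9: demand=5,sold=1 ship[1->2]=1 ship[0->1]=1 prod=4 -> [32 1 1]
Step 10: demand=5,sold=1 ship[1->2]=1 ship[0->1]=1 prod=4 -> [35 1 1]
Step 11: demand=5,sold=1 ship[1->2]=1 ship[0->1]=1 prod=4 -> [38 1 1]
Step 12: demand=5,sold=1 ship[1->2]=1 ship[0->1]=1 prod=4 -> [41 1 1]
First stockout at step 6

6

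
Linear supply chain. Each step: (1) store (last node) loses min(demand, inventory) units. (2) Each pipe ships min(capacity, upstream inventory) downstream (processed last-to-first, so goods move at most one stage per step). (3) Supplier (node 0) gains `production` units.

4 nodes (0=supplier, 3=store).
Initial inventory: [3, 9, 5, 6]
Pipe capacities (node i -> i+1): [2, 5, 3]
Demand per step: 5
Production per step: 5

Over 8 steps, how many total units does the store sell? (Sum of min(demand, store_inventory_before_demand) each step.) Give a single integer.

Answer: 27

Derivation:
Step 1: sold=5 (running total=5) -> [6 6 7 4]
Step 2: sold=4 (running total=9) -> [9 3 9 3]
Step 3: sold=3 (running total=12) -> [12 2 9 3]
Step 4: sold=3 (running total=15) -> [15 2 8 3]
Step 5: sold=3 (running total=18) -> [18 2 7 3]
Step 6: sold=3 (running total=21) -> [21 2 6 3]
Step 7: sold=3 (running total=24) -> [24 2 5 3]
Step 8: sold=3 (running total=27) -> [27 2 4 3]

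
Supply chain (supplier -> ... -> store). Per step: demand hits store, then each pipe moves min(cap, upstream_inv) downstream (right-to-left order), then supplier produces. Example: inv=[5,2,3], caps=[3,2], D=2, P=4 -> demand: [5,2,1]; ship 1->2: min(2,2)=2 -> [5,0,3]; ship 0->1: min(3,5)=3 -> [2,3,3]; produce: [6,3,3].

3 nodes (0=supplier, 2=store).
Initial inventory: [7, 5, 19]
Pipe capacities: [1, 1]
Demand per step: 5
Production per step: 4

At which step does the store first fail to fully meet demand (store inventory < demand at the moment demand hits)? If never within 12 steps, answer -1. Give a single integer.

Step 1: demand=5,sold=5 ship[1->2]=1 ship[0->1]=1 prod=4 -> [10 5 15]
Step 2: demand=5,sold=5 ship[1->2]=1 ship[0->1]=1 prod=4 -> [13 5 11]
Step 3: demand=5,sold=5 ship[1->2]=1 ship[0->1]=1 prod=4 -> [16 5 7]
Step 4: demand=5,sold=5 ship[1->2]=1 ship[0->1]=1 prod=4 -> [19 5 3]
Step 5: demand=5,sold=3 ship[1->2]=1 ship[0->1]=1 prod=4 -> [22 5 1]
Step 6: demand=5,sold=1 ship[1->2]=1 ship[0->1]=1 prod=4 -> [25 5 1]
Step 7: demand=5,sold=1 ship[1->2]=1 ship[0->1]=1 prod=4 -> [28 5 1]
Step 8: demand=5,sold=1 ship[1->2]=1 ship[0->1]=1 prod=4 -> [31 5 1]
Step 9: demand=5,sold=1 ship[1->2]=1 ship[0->1]=1 prod=4 -> [34 5 1]
Step 10: demand=5,sold=1 ship[1->2]=1 ship[0->1]=1 prod=4 -> [37 5 1]
Step 11: demand=5,sold=1 ship[1->2]=1 ship[0->1]=1 prod=4 -> [40 5 1]
Step 12: demand=5,sold=1 ship[1->2]=1 ship[0->1]=1 prod=4 -> [43 5 1]
First stockout at step 5

5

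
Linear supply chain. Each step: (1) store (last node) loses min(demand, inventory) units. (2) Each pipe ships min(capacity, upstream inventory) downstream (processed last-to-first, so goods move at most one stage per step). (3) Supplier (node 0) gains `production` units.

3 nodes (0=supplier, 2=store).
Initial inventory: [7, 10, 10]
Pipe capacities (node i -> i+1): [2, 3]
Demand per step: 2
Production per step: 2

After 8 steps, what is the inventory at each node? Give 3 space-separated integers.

Step 1: demand=2,sold=2 ship[1->2]=3 ship[0->1]=2 prod=2 -> inv=[7 9 11]
Step 2: demand=2,sold=2 ship[1->2]=3 ship[0->1]=2 prod=2 -> inv=[7 8 12]
Step 3: demand=2,sold=2 ship[1->2]=3 ship[0->1]=2 prod=2 -> inv=[7 7 13]
Step 4: demand=2,sold=2 ship[1->2]=3 ship[0->1]=2 prod=2 -> inv=[7 6 14]
Step 5: demand=2,sold=2 ship[1->2]=3 ship[0->1]=2 prod=2 -> inv=[7 5 15]
Step 6: demand=2,sold=2 ship[1->2]=3 ship[0->1]=2 prod=2 -> inv=[7 4 16]
Step 7: demand=2,sold=2 ship[1->2]=3 ship[0->1]=2 prod=2 -> inv=[7 3 17]
Step 8: demand=2,sold=2 ship[1->2]=3 ship[0->1]=2 prod=2 -> inv=[7 2 18]

7 2 18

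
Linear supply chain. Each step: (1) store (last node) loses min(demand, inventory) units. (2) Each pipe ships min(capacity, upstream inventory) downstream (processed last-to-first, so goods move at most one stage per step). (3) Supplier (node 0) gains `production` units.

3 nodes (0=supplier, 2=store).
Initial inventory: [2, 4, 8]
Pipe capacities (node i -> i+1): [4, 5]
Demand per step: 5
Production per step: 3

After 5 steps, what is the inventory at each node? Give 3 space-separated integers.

Step 1: demand=5,sold=5 ship[1->2]=4 ship[0->1]=2 prod=3 -> inv=[3 2 7]
Step 2: demand=5,sold=5 ship[1->2]=2 ship[0->1]=3 prod=3 -> inv=[3 3 4]
Step 3: demand=5,sold=4 ship[1->2]=3 ship[0->1]=3 prod=3 -> inv=[3 3 3]
Step 4: demand=5,sold=3 ship[1->2]=3 ship[0->1]=3 prod=3 -> inv=[3 3 3]
Step 5: demand=5,sold=3 ship[1->2]=3 ship[0->1]=3 prod=3 -> inv=[3 3 3]

3 3 3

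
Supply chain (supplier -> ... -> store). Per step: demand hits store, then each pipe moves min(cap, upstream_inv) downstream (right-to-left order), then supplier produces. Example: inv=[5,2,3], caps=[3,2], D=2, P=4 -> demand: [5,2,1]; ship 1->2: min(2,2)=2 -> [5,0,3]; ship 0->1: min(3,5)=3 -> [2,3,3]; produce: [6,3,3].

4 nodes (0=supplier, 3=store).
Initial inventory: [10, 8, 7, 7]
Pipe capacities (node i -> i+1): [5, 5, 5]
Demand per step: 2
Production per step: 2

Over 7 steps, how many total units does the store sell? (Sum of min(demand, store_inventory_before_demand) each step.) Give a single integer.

Step 1: sold=2 (running total=2) -> [7 8 7 10]
Step 2: sold=2 (running total=4) -> [4 8 7 13]
Step 3: sold=2 (running total=6) -> [2 7 7 16]
Step 4: sold=2 (running total=8) -> [2 4 7 19]
Step 5: sold=2 (running total=10) -> [2 2 6 22]
Step 6: sold=2 (running total=12) -> [2 2 3 25]
Step 7: sold=2 (running total=14) -> [2 2 2 26]

Answer: 14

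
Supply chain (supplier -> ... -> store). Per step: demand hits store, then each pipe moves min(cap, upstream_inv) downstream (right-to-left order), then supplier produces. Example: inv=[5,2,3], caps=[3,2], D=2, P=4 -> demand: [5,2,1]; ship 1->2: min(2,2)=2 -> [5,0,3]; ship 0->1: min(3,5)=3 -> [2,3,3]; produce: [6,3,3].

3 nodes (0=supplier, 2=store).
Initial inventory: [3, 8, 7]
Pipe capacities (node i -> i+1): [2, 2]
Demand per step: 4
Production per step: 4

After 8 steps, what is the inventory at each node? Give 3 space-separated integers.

Step 1: demand=4,sold=4 ship[1->2]=2 ship[0->1]=2 prod=4 -> inv=[5 8 5]
Step 2: demand=4,sold=4 ship[1->2]=2 ship[0->1]=2 prod=4 -> inv=[7 8 3]
Step 3: demand=4,sold=3 ship[1->2]=2 ship[0->1]=2 prod=4 -> inv=[9 8 2]
Step 4: demand=4,sold=2 ship[1->2]=2 ship[0->1]=2 prod=4 -> inv=[11 8 2]
Step 5: demand=4,sold=2 ship[1->2]=2 ship[0->1]=2 prod=4 -> inv=[13 8 2]
Step 6: demand=4,sold=2 ship[1->2]=2 ship[0->1]=2 prod=4 -> inv=[15 8 2]
Step 7: demand=4,sold=2 ship[1->2]=2 ship[0->1]=2 prod=4 -> inv=[17 8 2]
Step 8: demand=4,sold=2 ship[1->2]=2 ship[0->1]=2 prod=4 -> inv=[19 8 2]

19 8 2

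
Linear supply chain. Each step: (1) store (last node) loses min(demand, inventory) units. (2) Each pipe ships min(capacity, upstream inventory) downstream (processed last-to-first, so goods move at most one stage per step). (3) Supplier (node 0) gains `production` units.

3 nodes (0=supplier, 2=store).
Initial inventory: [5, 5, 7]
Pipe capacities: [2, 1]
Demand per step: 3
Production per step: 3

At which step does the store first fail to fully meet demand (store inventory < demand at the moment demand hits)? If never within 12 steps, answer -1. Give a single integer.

Step 1: demand=3,sold=3 ship[1->2]=1 ship[0->1]=2 prod=3 -> [6 6 5]
Step 2: demand=3,sold=3 ship[1->2]=1 ship[0->1]=2 prod=3 -> [7 7 3]
Step 3: demand=3,sold=3 ship[1->2]=1 ship[0->1]=2 prod=3 -> [8 8 1]
Step 4: demand=3,sold=1 ship[1->2]=1 ship[0->1]=2 prod=3 -> [9 9 1]
Step 5: demand=3,sold=1 ship[1->2]=1 ship[0->1]=2 prod=3 -> [10 10 1]
Step 6: demand=3,sold=1 ship[1->2]=1 ship[0->1]=2 prod=3 -> [11 11 1]
Step 7: demand=3,sold=1 ship[1->2]=1 ship[0->1]=2 prod=3 -> [12 12 1]
Step 8: demand=3,sold=1 ship[1->2]=1 ship[0->1]=2 prod=3 -> [13 13 1]
Step 9: demand=3,sold=1 ship[1->2]=1 ship[0->1]=2 prod=3 -> [14 14 1]
Step 10: demand=3,sold=1 ship[1->2]=1 ship[0->1]=2 prod=3 -> [15 15 1]
Step 11: demand=3,sold=1 ship[1->2]=1 ship[0->1]=2 prod=3 -> [16 16 1]
Step 12: demand=3,sold=1 ship[1->2]=1 ship[0->1]=2 prod=3 -> [17 17 1]
First stockout at step 4

4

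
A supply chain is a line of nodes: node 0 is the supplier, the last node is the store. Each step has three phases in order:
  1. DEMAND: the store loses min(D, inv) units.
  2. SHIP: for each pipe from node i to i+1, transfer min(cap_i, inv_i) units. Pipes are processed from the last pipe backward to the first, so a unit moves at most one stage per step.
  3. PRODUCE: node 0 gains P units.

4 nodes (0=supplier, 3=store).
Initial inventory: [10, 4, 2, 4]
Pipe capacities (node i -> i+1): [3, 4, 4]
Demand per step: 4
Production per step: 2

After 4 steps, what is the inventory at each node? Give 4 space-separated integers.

Step 1: demand=4,sold=4 ship[2->3]=2 ship[1->2]=4 ship[0->1]=3 prod=2 -> inv=[9 3 4 2]
Step 2: demand=4,sold=2 ship[2->3]=4 ship[1->2]=3 ship[0->1]=3 prod=2 -> inv=[8 3 3 4]
Step 3: demand=4,sold=4 ship[2->3]=3 ship[1->2]=3 ship[0->1]=3 prod=2 -> inv=[7 3 3 3]
Step 4: demand=4,sold=3 ship[2->3]=3 ship[1->2]=3 ship[0->1]=3 prod=2 -> inv=[6 3 3 3]

6 3 3 3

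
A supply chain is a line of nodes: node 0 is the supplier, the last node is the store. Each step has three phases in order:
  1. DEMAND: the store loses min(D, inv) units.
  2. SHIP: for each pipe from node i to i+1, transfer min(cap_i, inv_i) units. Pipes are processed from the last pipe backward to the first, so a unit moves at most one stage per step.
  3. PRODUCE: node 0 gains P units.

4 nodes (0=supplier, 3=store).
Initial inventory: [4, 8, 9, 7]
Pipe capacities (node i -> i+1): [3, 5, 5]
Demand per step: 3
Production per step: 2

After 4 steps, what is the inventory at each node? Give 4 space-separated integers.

Step 1: demand=3,sold=3 ship[2->3]=5 ship[1->2]=5 ship[0->1]=3 prod=2 -> inv=[3 6 9 9]
Step 2: demand=3,sold=3 ship[2->3]=5 ship[1->2]=5 ship[0->1]=3 prod=2 -> inv=[2 4 9 11]
Step 3: demand=3,sold=3 ship[2->3]=5 ship[1->2]=4 ship[0->1]=2 prod=2 -> inv=[2 2 8 13]
Step 4: demand=3,sold=3 ship[2->3]=5 ship[1->2]=2 ship[0->1]=2 prod=2 -> inv=[2 2 5 15]

2 2 5 15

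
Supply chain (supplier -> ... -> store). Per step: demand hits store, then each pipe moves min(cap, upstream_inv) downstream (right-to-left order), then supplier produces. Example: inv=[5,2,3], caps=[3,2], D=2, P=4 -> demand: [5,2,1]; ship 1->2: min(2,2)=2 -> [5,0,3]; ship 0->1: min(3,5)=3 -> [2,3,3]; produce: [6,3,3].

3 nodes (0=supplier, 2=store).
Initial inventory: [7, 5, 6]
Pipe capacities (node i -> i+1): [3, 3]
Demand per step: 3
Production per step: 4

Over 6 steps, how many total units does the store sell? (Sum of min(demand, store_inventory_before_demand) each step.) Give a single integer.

Step 1: sold=3 (running total=3) -> [8 5 6]
Step 2: sold=3 (running total=6) -> [9 5 6]
Step 3: sold=3 (running total=9) -> [10 5 6]
Step 4: sold=3 (running total=12) -> [11 5 6]
Step 5: sold=3 (running total=15) -> [12 5 6]
Step 6: sold=3 (running total=18) -> [13 5 6]

Answer: 18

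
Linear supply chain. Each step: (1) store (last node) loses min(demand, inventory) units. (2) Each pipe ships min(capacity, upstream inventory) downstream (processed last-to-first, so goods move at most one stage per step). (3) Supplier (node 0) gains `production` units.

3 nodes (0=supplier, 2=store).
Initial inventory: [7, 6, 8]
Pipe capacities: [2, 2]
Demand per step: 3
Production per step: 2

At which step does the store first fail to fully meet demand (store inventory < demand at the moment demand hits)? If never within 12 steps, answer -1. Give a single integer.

Step 1: demand=3,sold=3 ship[1->2]=2 ship[0->1]=2 prod=2 -> [7 6 7]
Step 2: demand=3,sold=3 ship[1->2]=2 ship[0->1]=2 prod=2 -> [7 6 6]
Step 3: demand=3,sold=3 ship[1->2]=2 ship[0->1]=2 prod=2 -> [7 6 5]
Step 4: demand=3,sold=3 ship[1->2]=2 ship[0->1]=2 prod=2 -> [7 6 4]
Step 5: demand=3,sold=3 ship[1->2]=2 ship[0->1]=2 prod=2 -> [7 6 3]
Step 6: demand=3,sold=3 ship[1->2]=2 ship[0->1]=2 prod=2 -> [7 6 2]
Step 7: demand=3,sold=2 ship[1->2]=2 ship[0->1]=2 prod=2 -> [7 6 2]
Step 8: demand=3,sold=2 ship[1->2]=2 ship[0->1]=2 prod=2 -> [7 6 2]
Step 9: demand=3,sold=2 ship[1->2]=2 ship[0->1]=2 prod=2 -> [7 6 2]
Step 10: demand=3,sold=2 ship[1->2]=2 ship[0->1]=2 prod=2 -> [7 6 2]
Step 11: demand=3,sold=2 ship[1->2]=2 ship[0->1]=2 prod=2 -> [7 6 2]
Step 12: demand=3,sold=2 ship[1->2]=2 ship[0->1]=2 prod=2 -> [7 6 2]
First stockout at step 7

7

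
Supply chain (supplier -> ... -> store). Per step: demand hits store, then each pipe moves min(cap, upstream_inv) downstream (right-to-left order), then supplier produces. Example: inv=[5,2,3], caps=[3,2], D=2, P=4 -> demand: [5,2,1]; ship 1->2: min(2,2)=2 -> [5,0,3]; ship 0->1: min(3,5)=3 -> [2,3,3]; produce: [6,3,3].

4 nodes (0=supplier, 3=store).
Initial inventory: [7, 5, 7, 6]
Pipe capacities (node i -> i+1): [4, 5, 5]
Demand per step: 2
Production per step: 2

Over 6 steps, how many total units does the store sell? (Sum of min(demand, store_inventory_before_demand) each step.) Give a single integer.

Answer: 12

Derivation:
Step 1: sold=2 (running total=2) -> [5 4 7 9]
Step 2: sold=2 (running total=4) -> [3 4 6 12]
Step 3: sold=2 (running total=6) -> [2 3 5 15]
Step 4: sold=2 (running total=8) -> [2 2 3 18]
Step 5: sold=2 (running total=10) -> [2 2 2 19]
Step 6: sold=2 (running total=12) -> [2 2 2 19]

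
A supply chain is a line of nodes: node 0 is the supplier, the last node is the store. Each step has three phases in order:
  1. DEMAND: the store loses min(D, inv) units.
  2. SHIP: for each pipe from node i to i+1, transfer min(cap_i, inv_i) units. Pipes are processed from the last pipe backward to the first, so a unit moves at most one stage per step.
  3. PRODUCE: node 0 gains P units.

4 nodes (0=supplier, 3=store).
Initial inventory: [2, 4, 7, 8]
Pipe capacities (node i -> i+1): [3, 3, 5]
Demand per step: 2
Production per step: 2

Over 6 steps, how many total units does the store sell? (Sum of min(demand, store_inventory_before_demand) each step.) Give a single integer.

Step 1: sold=2 (running total=2) -> [2 3 5 11]
Step 2: sold=2 (running total=4) -> [2 2 3 14]
Step 3: sold=2 (running total=6) -> [2 2 2 15]
Step 4: sold=2 (running total=8) -> [2 2 2 15]
Step 5: sold=2 (running total=10) -> [2 2 2 15]
Step 6: sold=2 (running total=12) -> [2 2 2 15]

Answer: 12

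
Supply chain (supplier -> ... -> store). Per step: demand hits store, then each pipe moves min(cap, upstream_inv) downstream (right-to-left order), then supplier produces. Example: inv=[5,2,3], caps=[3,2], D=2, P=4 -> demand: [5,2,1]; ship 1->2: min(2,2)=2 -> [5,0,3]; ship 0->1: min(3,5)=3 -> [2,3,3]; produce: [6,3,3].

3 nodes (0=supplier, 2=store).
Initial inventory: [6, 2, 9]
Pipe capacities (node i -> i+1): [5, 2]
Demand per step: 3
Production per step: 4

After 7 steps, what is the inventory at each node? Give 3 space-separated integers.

Step 1: demand=3,sold=3 ship[1->2]=2 ship[0->1]=5 prod=4 -> inv=[5 5 8]
Step 2: demand=3,sold=3 ship[1->2]=2 ship[0->1]=5 prod=4 -> inv=[4 8 7]
Step 3: demand=3,sold=3 ship[1->2]=2 ship[0->1]=4 prod=4 -> inv=[4 10 6]
Step 4: demand=3,sold=3 ship[1->2]=2 ship[0->1]=4 prod=4 -> inv=[4 12 5]
Step 5: demand=3,sold=3 ship[1->2]=2 ship[0->1]=4 prod=4 -> inv=[4 14 4]
Step 6: demand=3,sold=3 ship[1->2]=2 ship[0->1]=4 prod=4 -> inv=[4 16 3]
Step 7: demand=3,sold=3 ship[1->2]=2 ship[0->1]=4 prod=4 -> inv=[4 18 2]

4 18 2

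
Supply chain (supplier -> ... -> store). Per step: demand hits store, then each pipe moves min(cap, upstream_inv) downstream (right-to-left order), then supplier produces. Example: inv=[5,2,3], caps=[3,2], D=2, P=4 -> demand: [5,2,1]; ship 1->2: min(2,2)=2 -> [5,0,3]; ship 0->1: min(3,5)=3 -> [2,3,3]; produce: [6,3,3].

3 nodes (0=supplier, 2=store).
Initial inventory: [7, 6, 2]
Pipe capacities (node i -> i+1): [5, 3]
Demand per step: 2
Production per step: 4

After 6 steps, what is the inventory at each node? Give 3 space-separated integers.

Step 1: demand=2,sold=2 ship[1->2]=3 ship[0->1]=5 prod=4 -> inv=[6 8 3]
Step 2: demand=2,sold=2 ship[1->2]=3 ship[0->1]=5 prod=4 -> inv=[5 10 4]
Step 3: demand=2,sold=2 ship[1->2]=3 ship[0->1]=5 prod=4 -> inv=[4 12 5]
Step 4: demand=2,sold=2 ship[1->2]=3 ship[0->1]=4 prod=4 -> inv=[4 13 6]
Step 5: demand=2,sold=2 ship[1->2]=3 ship[0->1]=4 prod=4 -> inv=[4 14 7]
Step 6: demand=2,sold=2 ship[1->2]=3 ship[0->1]=4 prod=4 -> inv=[4 15 8]

4 15 8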